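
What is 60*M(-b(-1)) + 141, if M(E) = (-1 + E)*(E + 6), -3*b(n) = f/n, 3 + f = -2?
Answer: 1343/3 ≈ 447.67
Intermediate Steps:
f = -5 (f = -3 - 2 = -5)
b(n) = 5/(3*n) (b(n) = -(-5)/(3*n) = 5/(3*n))
M(E) = (-1 + E)*(6 + E)
60*M(-b(-1)) + 141 = 60*(-6 + (-5/(3*(-1)))² + 5*(-5/(3*(-1)))) + 141 = 60*(-6 + (-5*(-1)/3)² + 5*(-5*(-1)/3)) + 141 = 60*(-6 + (-1*(-5/3))² + 5*(-1*(-5/3))) + 141 = 60*(-6 + (5/3)² + 5*(5/3)) + 141 = 60*(-6 + 25/9 + 25/3) + 141 = 60*(46/9) + 141 = 920/3 + 141 = 1343/3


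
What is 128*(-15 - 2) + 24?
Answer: -2152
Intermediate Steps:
128*(-15 - 2) + 24 = 128*(-17) + 24 = -2176 + 24 = -2152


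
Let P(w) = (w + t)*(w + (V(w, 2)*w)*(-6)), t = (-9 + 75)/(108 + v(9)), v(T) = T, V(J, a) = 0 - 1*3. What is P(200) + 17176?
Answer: 30393464/39 ≈ 7.7932e+5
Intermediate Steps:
V(J, a) = -3 (V(J, a) = 0 - 3 = -3)
t = 22/39 (t = (-9 + 75)/(108 + 9) = 66/117 = 66*(1/117) = 22/39 ≈ 0.56410)
P(w) = 19*w*(22/39 + w) (P(w) = (w + 22/39)*(w - 3*w*(-6)) = (22/39 + w)*(w + 18*w) = (22/39 + w)*(19*w) = 19*w*(22/39 + w))
P(200) + 17176 = (19/39)*200*(22 + 39*200) + 17176 = (19/39)*200*(22 + 7800) + 17176 = (19/39)*200*7822 + 17176 = 29723600/39 + 17176 = 30393464/39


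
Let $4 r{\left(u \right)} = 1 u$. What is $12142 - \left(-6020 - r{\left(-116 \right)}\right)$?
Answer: $18133$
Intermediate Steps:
$r{\left(u \right)} = \frac{u}{4}$ ($r{\left(u \right)} = \frac{1 u}{4} = \frac{u}{4}$)
$12142 - \left(-6020 - r{\left(-116 \right)}\right) = 12142 - \left(-6020 - \frac{1}{4} \left(-116\right)\right) = 12142 - \left(-6020 - -29\right) = 12142 - \left(-6020 + 29\right) = 12142 - -5991 = 12142 + 5991 = 18133$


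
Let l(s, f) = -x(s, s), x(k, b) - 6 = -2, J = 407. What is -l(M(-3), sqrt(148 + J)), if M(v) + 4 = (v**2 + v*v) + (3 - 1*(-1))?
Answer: 4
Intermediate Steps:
x(k, b) = 4 (x(k, b) = 6 - 2 = 4)
M(v) = 2*v**2 (M(v) = -4 + ((v**2 + v*v) + (3 - 1*(-1))) = -4 + ((v**2 + v**2) + (3 + 1)) = -4 + (2*v**2 + 4) = -4 + (4 + 2*v**2) = 2*v**2)
l(s, f) = -4 (l(s, f) = -1*4 = -4)
-l(M(-3), sqrt(148 + J)) = -1*(-4) = 4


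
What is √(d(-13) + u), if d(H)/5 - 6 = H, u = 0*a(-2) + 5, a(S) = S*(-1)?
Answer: I*√30 ≈ 5.4772*I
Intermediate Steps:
a(S) = -S
u = 5 (u = 0*(-1*(-2)) + 5 = 0*2 + 5 = 0 + 5 = 5)
d(H) = 30 + 5*H
√(d(-13) + u) = √((30 + 5*(-13)) + 5) = √((30 - 65) + 5) = √(-35 + 5) = √(-30) = I*√30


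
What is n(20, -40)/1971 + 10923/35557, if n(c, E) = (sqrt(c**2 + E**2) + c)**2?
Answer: 35622011/23360949 + 800*sqrt(5)/1971 ≈ 2.4324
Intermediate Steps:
n(c, E) = (c + sqrt(E**2 + c**2))**2 (n(c, E) = (sqrt(E**2 + c**2) + c)**2 = (c + sqrt(E**2 + c**2))**2)
n(20, -40)/1971 + 10923/35557 = (20 + sqrt((-40)**2 + 20**2))**2/1971 + 10923/35557 = (20 + sqrt(1600 + 400))**2*(1/1971) + 10923*(1/35557) = (20 + sqrt(2000))**2*(1/1971) + 10923/35557 = (20 + 20*sqrt(5))**2*(1/1971) + 10923/35557 = (20 + 20*sqrt(5))**2/1971 + 10923/35557 = 10923/35557 + (20 + 20*sqrt(5))**2/1971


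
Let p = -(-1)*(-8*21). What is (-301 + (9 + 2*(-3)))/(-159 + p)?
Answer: 298/327 ≈ 0.91131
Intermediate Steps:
p = -168 (p = -(-1)*(-168) = -1*168 = -168)
(-301 + (9 + 2*(-3)))/(-159 + p) = (-301 + (9 + 2*(-3)))/(-159 - 168) = (-301 + (9 - 6))/(-327) = (-301 + 3)*(-1/327) = -298*(-1/327) = 298/327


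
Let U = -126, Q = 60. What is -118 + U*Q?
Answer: -7678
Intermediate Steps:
-118 + U*Q = -118 - 126*60 = -118 - 7560 = -7678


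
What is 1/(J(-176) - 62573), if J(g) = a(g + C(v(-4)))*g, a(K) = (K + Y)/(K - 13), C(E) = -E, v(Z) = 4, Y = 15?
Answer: -193/12105629 ≈ -1.5943e-5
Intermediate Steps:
a(K) = (15 + K)/(-13 + K) (a(K) = (K + 15)/(K - 13) = (15 + K)/(-13 + K))
J(g) = g*(11 + g)/(-17 + g) (J(g) = ((15 + (g - 1*4))/(-13 + (g - 1*4)))*g = ((15 + (g - 4))/(-13 + (g - 4)))*g = ((15 + (-4 + g))/(-13 + (-4 + g)))*g = ((11 + g)/(-17 + g))*g = g*(11 + g)/(-17 + g))
1/(J(-176) - 62573) = 1/(-176*(11 - 176)/(-17 - 176) - 62573) = 1/(-176*(-165)/(-193) - 62573) = 1/(-176*(-1/193)*(-165) - 62573) = 1/(-29040/193 - 62573) = 1/(-12105629/193) = -193/12105629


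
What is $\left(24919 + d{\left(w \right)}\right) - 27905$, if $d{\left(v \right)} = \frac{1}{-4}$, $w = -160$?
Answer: $- \frac{11945}{4} \approx -2986.3$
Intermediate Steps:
$d{\left(v \right)} = - \frac{1}{4}$
$\left(24919 + d{\left(w \right)}\right) - 27905 = \left(24919 - \frac{1}{4}\right) - 27905 = \frac{99675}{4} - 27905 = - \frac{11945}{4}$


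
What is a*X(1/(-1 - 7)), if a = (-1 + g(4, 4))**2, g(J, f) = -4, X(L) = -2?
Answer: -50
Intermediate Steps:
a = 25 (a = (-1 - 4)**2 = (-5)**2 = 25)
a*X(1/(-1 - 7)) = 25*(-2) = -50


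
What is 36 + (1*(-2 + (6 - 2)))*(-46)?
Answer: -56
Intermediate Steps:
36 + (1*(-2 + (6 - 2)))*(-46) = 36 + (1*(-2 + 4))*(-46) = 36 + (1*2)*(-46) = 36 + 2*(-46) = 36 - 92 = -56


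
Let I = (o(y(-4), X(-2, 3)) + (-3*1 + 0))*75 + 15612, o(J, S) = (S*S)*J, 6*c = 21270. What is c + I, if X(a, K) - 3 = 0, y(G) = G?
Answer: 16232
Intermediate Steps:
c = 3545 (c = (1/6)*21270 = 3545)
X(a, K) = 3 (X(a, K) = 3 + 0 = 3)
o(J, S) = J*S**2 (o(J, S) = S**2*J = J*S**2)
I = 12687 (I = (-4*3**2 + (-3*1 + 0))*75 + 15612 = (-4*9 + (-3 + 0))*75 + 15612 = (-36 - 3)*75 + 15612 = -39*75 + 15612 = -2925 + 15612 = 12687)
c + I = 3545 + 12687 = 16232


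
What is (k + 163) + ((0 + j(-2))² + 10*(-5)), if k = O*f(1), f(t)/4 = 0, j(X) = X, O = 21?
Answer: 117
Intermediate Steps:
f(t) = 0 (f(t) = 4*0 = 0)
k = 0 (k = 21*0 = 0)
(k + 163) + ((0 + j(-2))² + 10*(-5)) = (0 + 163) + ((0 - 2)² + 10*(-5)) = 163 + ((-2)² - 50) = 163 + (4 - 50) = 163 - 46 = 117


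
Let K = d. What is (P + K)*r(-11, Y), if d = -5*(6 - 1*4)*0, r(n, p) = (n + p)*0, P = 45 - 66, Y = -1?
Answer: 0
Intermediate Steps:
P = -21
r(n, p) = 0
d = 0 (d = -5*(6 - 4)*0 = -5*2*0 = -10*0 = 0)
K = 0
(P + K)*r(-11, Y) = (-21 + 0)*0 = -21*0 = 0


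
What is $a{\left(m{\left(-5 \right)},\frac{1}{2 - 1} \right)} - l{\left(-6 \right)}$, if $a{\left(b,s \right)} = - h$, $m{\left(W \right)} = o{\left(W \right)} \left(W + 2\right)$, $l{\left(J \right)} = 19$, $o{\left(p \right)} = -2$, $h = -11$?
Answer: $-8$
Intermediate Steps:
$m{\left(W \right)} = -4 - 2 W$ ($m{\left(W \right)} = - 2 \left(W + 2\right) = - 2 \left(2 + W\right) = -4 - 2 W$)
$a{\left(b,s \right)} = 11$ ($a{\left(b,s \right)} = \left(-1\right) \left(-11\right) = 11$)
$a{\left(m{\left(-5 \right)},\frac{1}{2 - 1} \right)} - l{\left(-6 \right)} = 11 - 19 = -8$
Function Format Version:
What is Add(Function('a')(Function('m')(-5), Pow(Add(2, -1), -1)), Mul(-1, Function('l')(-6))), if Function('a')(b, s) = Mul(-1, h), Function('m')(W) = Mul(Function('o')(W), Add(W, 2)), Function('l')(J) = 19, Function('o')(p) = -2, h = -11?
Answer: -8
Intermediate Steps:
Function('m')(W) = Add(-4, Mul(-2, W)) (Function('m')(W) = Mul(-2, Add(W, 2)) = Mul(-2, Add(2, W)) = Add(-4, Mul(-2, W)))
Function('a')(b, s) = 11 (Function('a')(b, s) = Mul(-1, -11) = 11)
Add(Function('a')(Function('m')(-5), Pow(Add(2, -1), -1)), Mul(-1, Function('l')(-6))) = Add(11, Mul(-1, 19)) = Add(11, -19) = -8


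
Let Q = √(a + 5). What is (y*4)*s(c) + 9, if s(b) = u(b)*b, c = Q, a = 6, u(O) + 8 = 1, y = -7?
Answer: 9 + 196*√11 ≈ 659.06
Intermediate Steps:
u(O) = -7 (u(O) = -8 + 1 = -7)
Q = √11 (Q = √(6 + 5) = √11 ≈ 3.3166)
c = √11 ≈ 3.3166
s(b) = -7*b
(y*4)*s(c) + 9 = (-7*4)*(-7*√11) + 9 = -(-196)*√11 + 9 = 196*√11 + 9 = 9 + 196*√11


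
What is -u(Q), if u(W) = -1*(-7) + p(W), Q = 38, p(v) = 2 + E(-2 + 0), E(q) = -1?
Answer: -8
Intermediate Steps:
p(v) = 1 (p(v) = 2 - 1 = 1)
u(W) = 8 (u(W) = -1*(-7) + 1 = 7 + 1 = 8)
-u(Q) = -1*8 = -8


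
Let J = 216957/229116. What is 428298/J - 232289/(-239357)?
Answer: 602259865424291/1331542991 ≈ 4.5230e+5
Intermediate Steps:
J = 72319/76372 (J = 216957*(1/229116) = 72319/76372 ≈ 0.94693)
428298/J - 232289/(-239357) = 428298/(72319/76372) - 232289/(-239357) = 428298*(76372/72319) - 232289*(-1/239357) = 2516151912/5563 + 232289/239357 = 602259865424291/1331542991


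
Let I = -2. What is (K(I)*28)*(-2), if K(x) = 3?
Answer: -168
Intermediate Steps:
(K(I)*28)*(-2) = (3*28)*(-2) = 84*(-2) = -168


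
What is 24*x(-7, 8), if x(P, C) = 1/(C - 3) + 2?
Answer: 264/5 ≈ 52.800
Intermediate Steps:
x(P, C) = 2 + 1/(-3 + C) (x(P, C) = 1/(-3 + C) + 2 = 2 + 1/(-3 + C))
24*x(-7, 8) = 24*((-5 + 2*8)/(-3 + 8)) = 24*((-5 + 16)/5) = 24*((⅕)*11) = 24*(11/5) = 264/5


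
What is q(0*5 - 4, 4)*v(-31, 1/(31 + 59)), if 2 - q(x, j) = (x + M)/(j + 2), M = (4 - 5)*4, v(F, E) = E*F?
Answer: -31/27 ≈ -1.1481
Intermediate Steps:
M = -4 (M = -1*4 = -4)
q(x, j) = 2 - (-4 + x)/(2 + j) (q(x, j) = 2 - (x - 4)/(j + 2) = 2 - (-4 + x)/(2 + j))
q(0*5 - 4, 4)*v(-31, 1/(31 + 59)) = ((8 - (0*5 - 4) + 2*4)/(2 + 4))*(-31/(31 + 59)) = ((8 - (0 - 4) + 8)/6)*(-31/90) = ((8 - 1*(-4) + 8)/6)*((1/90)*(-31)) = ((8 + 4 + 8)/6)*(-31/90) = ((1/6)*20)*(-31/90) = (10/3)*(-31/90) = -31/27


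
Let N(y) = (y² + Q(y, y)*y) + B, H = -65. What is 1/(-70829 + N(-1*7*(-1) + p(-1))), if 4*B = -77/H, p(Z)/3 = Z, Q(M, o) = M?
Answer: -260/18407143 ≈ -1.4125e-5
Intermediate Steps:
p(Z) = 3*Z
B = 77/260 (B = (-77/(-65))/4 = (-77*(-1/65))/4 = (¼)*(77/65) = 77/260 ≈ 0.29615)
N(y) = 77/260 + 2*y² (N(y) = (y² + y*y) + 77/260 = (y² + y²) + 77/260 = 2*y² + 77/260 = 77/260 + 2*y²)
1/(-70829 + N(-1*7*(-1) + p(-1))) = 1/(-70829 + (77/260 + 2*(-1*7*(-1) + 3*(-1))²)) = 1/(-70829 + (77/260 + 2*(-7*(-1) - 3)²)) = 1/(-70829 + (77/260 + 2*(7 - 3)²)) = 1/(-70829 + (77/260 + 2*4²)) = 1/(-70829 + (77/260 + 2*16)) = 1/(-70829 + (77/260 + 32)) = 1/(-70829 + 8397/260) = 1/(-18407143/260) = -260/18407143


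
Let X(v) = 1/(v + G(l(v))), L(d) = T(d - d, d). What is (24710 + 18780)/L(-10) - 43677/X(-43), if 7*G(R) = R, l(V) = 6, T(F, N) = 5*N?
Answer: 64393132/35 ≈ 1.8398e+6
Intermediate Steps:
G(R) = R/7
L(d) = 5*d
X(v) = 1/(6/7 + v) (X(v) = 1/(v + (⅐)*6) = 1/(v + 6/7) = 1/(6/7 + v))
(24710 + 18780)/L(-10) - 43677/X(-43) = (24710 + 18780)/((5*(-10))) - 43677/(7/(6 + 7*(-43))) = 43490/(-50) - 43677/(7/(6 - 301)) = 43490*(-1/50) - 43677/(7/(-295)) = -4349/5 - 43677/(7*(-1/295)) = -4349/5 - 43677/(-7/295) = -4349/5 - 43677*(-295/7) = -4349/5 + 12884715/7 = 64393132/35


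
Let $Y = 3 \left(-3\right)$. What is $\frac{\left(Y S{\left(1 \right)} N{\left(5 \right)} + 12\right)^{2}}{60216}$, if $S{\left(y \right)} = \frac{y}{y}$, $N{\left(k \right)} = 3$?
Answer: $\frac{75}{20072} \approx 0.0037365$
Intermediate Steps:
$S{\left(y \right)} = 1$
$Y = -9$
$\frac{\left(Y S{\left(1 \right)} N{\left(5 \right)} + 12\right)^{2}}{60216} = \frac{\left(\left(-9\right) 1 \cdot 3 + 12\right)^{2}}{60216} = \left(\left(-9\right) 3 + 12\right)^{2} \cdot \frac{1}{60216} = \left(-27 + 12\right)^{2} \cdot \frac{1}{60216} = \left(-15\right)^{2} \cdot \frac{1}{60216} = 225 \cdot \frac{1}{60216} = \frac{75}{20072}$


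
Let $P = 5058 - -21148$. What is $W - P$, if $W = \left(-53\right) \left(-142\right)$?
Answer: $-18680$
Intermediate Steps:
$W = 7526$
$P = 26206$ ($P = 5058 + 21148 = 26206$)
$W - P = 7526 - 26206 = -18680$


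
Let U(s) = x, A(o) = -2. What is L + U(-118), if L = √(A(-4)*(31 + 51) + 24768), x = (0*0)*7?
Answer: 2*√6151 ≈ 156.86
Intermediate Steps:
x = 0 (x = 0*7 = 0)
U(s) = 0
L = 2*√6151 (L = √(-2*(31 + 51) + 24768) = √(-2*82 + 24768) = √(-164 + 24768) = √24604 = 2*√6151 ≈ 156.86)
L + U(-118) = 2*√6151 + 0 = 2*√6151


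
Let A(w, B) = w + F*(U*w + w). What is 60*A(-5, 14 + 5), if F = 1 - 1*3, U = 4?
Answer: 2700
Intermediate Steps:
F = -2 (F = 1 - 3 = -2)
A(w, B) = -9*w (A(w, B) = w - 2*(4*w + w) = w - 10*w = -9*w)
60*A(-5, 14 + 5) = 60*(-9*(-5)) = 60*45 = 2700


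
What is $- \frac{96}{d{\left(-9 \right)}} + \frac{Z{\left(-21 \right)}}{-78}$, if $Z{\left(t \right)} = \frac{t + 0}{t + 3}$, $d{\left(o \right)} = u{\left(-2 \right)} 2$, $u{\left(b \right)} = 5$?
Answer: $- \frac{22499}{2340} \approx -9.615$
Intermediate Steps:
$d{\left(o \right)} = 10$ ($d{\left(o \right)} = 5 \cdot 2 = 10$)
$Z{\left(t \right)} = \frac{t}{3 + t}$
$- \frac{96}{d{\left(-9 \right)}} + \frac{Z{\left(-21 \right)}}{-78} = - \frac{96}{10} + \frac{\left(-21\right) \frac{1}{3 - 21}}{-78} = \left(-96\right) \frac{1}{10} + - \frac{21}{-18} \left(- \frac{1}{78}\right) = - \frac{48}{5} + \left(-21\right) \left(- \frac{1}{18}\right) \left(- \frac{1}{78}\right) = - \frac{48}{5} + \frac{7}{6} \left(- \frac{1}{78}\right) = - \frac{48}{5} - \frac{7}{468} = - \frac{22499}{2340}$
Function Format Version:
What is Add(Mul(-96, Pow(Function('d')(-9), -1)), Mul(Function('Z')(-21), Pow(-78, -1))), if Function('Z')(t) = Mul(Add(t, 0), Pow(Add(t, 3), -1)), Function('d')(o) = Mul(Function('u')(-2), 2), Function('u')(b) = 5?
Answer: Rational(-22499, 2340) ≈ -9.6150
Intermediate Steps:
Function('d')(o) = 10 (Function('d')(o) = Mul(5, 2) = 10)
Function('Z')(t) = Mul(t, Pow(Add(3, t), -1))
Add(Mul(-96, Pow(Function('d')(-9), -1)), Mul(Function('Z')(-21), Pow(-78, -1))) = Add(Mul(-96, Pow(10, -1)), Mul(Mul(-21, Pow(Add(3, -21), -1)), Pow(-78, -1))) = Add(Mul(-96, Rational(1, 10)), Mul(Mul(-21, Pow(-18, -1)), Rational(-1, 78))) = Add(Rational(-48, 5), Mul(Mul(-21, Rational(-1, 18)), Rational(-1, 78))) = Add(Rational(-48, 5), Mul(Rational(7, 6), Rational(-1, 78))) = Add(Rational(-48, 5), Rational(-7, 468)) = Rational(-22499, 2340)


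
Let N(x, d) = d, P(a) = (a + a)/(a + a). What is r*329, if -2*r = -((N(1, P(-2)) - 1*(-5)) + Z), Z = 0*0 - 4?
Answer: 329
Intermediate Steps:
P(a) = 1 (P(a) = (2*a)/((2*a)) = (2*a)*(1/(2*a)) = 1)
Z = -4 (Z = 0 - 4 = -4)
r = 1 (r = -(-1)*((1 - 1*(-5)) - 4)/2 = -(-1)*((1 + 5) - 4)/2 = -(-1)*(6 - 4)/2 = -(-1)*2/2 = -½*(-2) = 1)
r*329 = 1*329 = 329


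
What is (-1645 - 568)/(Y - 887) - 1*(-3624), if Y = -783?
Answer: 6054293/1670 ≈ 3625.3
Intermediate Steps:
(-1645 - 568)/(Y - 887) - 1*(-3624) = (-1645 - 568)/(-783 - 887) - 1*(-3624) = -2213/(-1670) + 3624 = -2213*(-1/1670) + 3624 = 2213/1670 + 3624 = 6054293/1670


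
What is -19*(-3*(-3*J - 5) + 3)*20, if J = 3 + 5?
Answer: -34200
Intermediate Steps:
J = 8
-19*(-3*(-3*J - 5) + 3)*20 = -19*(-3*(-3*8 - 5) + 3)*20 = -19*(-3*(-24 - 5) + 3)*20 = -19*(-3*(-29) + 3)*20 = -19*(87 + 3)*20 = -19*90*20 = -1710*20 = -34200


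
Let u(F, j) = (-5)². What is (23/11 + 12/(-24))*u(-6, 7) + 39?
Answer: 1733/22 ≈ 78.773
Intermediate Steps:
u(F, j) = 25
(23/11 + 12/(-24))*u(-6, 7) + 39 = (23/11 + 12/(-24))*25 + 39 = (23*(1/11) + 12*(-1/24))*25 + 39 = (23/11 - ½)*25 + 39 = (35/22)*25 + 39 = 875/22 + 39 = 1733/22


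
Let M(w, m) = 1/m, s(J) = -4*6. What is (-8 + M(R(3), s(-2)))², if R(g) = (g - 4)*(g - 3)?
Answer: 37249/576 ≈ 64.668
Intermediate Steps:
s(J) = -24
R(g) = (-4 + g)*(-3 + g)
(-8 + M(R(3), s(-2)))² = (-8 + 1/(-24))² = (-8 - 1/24)² = (-193/24)² = 37249/576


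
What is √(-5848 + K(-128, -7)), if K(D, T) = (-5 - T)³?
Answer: 4*I*√365 ≈ 76.42*I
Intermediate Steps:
√(-5848 + K(-128, -7)) = √(-5848 - (5 - 7)³) = √(-5848 - 1*(-2)³) = √(-5848 - 1*(-8)) = √(-5848 + 8) = √(-5840) = 4*I*√365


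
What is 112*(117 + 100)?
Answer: 24304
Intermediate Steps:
112*(117 + 100) = 112*217 = 24304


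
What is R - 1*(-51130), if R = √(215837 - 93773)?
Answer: 51130 + 4*√7629 ≈ 51479.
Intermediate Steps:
R = 4*√7629 (R = √122064 = 4*√7629 ≈ 349.38)
R - 1*(-51130) = 4*√7629 - 1*(-51130) = 4*√7629 + 51130 = 51130 + 4*√7629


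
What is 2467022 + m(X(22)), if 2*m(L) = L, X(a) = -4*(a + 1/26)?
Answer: 32070713/13 ≈ 2.4670e+6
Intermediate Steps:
X(a) = -2/13 - 4*a (X(a) = -4*(a + 1/26) = -4*(1/26 + a) = -2/13 - 4*a)
m(L) = L/2
2467022 + m(X(22)) = 2467022 + (-2/13 - 4*22)/2 = 2467022 + (-2/13 - 88)/2 = 2467022 + (½)*(-1146/13) = 2467022 - 573/13 = 32070713/13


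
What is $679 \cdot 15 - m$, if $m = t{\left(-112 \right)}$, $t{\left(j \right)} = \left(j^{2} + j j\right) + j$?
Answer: $-14791$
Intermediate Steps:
$t{\left(j \right)} = j + 2 j^{2}$ ($t{\left(j \right)} = \left(j^{2} + j^{2}\right) + j = 2 j^{2} + j = j + 2 j^{2}$)
$m = 24976$ ($m = - 112 \left(1 + 2 \left(-112\right)\right) = - 112 \left(1 - 224\right) = \left(-112\right) \left(-223\right) = 24976$)
$679 \cdot 15 - m = 679 \cdot 15 - 24976 = 10185 - 24976 = -14791$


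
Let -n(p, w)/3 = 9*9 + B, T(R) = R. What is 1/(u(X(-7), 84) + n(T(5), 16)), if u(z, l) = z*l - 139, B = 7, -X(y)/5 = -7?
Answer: 1/2537 ≈ 0.00039417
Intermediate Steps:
X(y) = 35 (X(y) = -5*(-7) = 35)
n(p, w) = -264 (n(p, w) = -3*(9*9 + 7) = -3*(81 + 7) = -3*88 = -264)
u(z, l) = -139 + l*z (u(z, l) = l*z - 139 = -139 + l*z)
1/(u(X(-7), 84) + n(T(5), 16)) = 1/((-139 + 84*35) - 264) = 1/((-139 + 2940) - 264) = 1/(2801 - 264) = 1/2537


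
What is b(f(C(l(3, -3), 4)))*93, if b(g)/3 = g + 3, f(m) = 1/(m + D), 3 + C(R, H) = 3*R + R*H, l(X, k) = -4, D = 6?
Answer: 20646/25 ≈ 825.84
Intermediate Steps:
C(R, H) = -3 + 3*R + H*R (C(R, H) = -3 + (3*R + R*H) = -3 + (3*R + H*R) = -3 + 3*R + H*R)
f(m) = 1/(6 + m) (f(m) = 1/(m + 6) = 1/(6 + m))
b(g) = 9 + 3*g (b(g) = 3*(g + 3) = 3*(3 + g) = 9 + 3*g)
b(f(C(l(3, -3), 4)))*93 = (9 + 3/(6 + (-3 + 3*(-4) + 4*(-4))))*93 = (9 + 3/(6 + (-3 - 12 - 16)))*93 = (9 + 3/(6 - 31))*93 = (9 + 3/(-25))*93 = (9 + 3*(-1/25))*93 = (9 - 3/25)*93 = (222/25)*93 = 20646/25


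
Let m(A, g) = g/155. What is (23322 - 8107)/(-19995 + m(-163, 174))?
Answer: -2358325/3099051 ≈ -0.76098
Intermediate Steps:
m(A, g) = g/155 (m(A, g) = g*(1/155) = g/155)
(23322 - 8107)/(-19995 + m(-163, 174)) = (23322 - 8107)/(-19995 + (1/155)*174) = 15215/(-19995 + 174/155) = 15215/(-3099051/155) = 15215*(-155/3099051) = -2358325/3099051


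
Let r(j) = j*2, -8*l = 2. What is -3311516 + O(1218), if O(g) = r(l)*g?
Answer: -3312125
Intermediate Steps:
l = -1/4 (l = -1/8*2 = -1/4 ≈ -0.25000)
r(j) = 2*j
O(g) = -g/2 (O(g) = (2*(-1/4))*g = -g/2)
-3311516 + O(1218) = -3311516 - 1/2*1218 = -3311516 - 609 = -3312125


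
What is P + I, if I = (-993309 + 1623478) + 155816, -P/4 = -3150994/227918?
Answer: 89576366603/113959 ≈ 7.8604e+5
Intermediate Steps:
P = 6301988/113959 (P = -(-12603976)/227918 = -4*(-1575497/113959) = 6301988/113959 ≈ 55.300)
I = 785985 (I = 630169 + 155816 = 785985)
P + I = 6301988/113959 + 785985 = 89576366603/113959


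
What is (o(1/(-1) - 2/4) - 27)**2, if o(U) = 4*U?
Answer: 1089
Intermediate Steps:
(o(1/(-1) - 2/4) - 27)**2 = (4*(1/(-1) - 2/4) - 27)**2 = (4*(1*(-1) - 2*1/4) - 27)**2 = (4*(-1 - 1/2) - 27)**2 = (4*(-3/2) - 27)**2 = (-6 - 27)**2 = (-33)**2 = 1089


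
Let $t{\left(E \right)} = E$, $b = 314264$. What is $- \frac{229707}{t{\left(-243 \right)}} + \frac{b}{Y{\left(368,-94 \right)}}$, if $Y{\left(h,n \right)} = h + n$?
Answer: $\frac{7739215}{3699} \approx 2092.2$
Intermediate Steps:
$- \frac{229707}{t{\left(-243 \right)}} + \frac{b}{Y{\left(368,-94 \right)}} = - \frac{229707}{-243} + \frac{314264}{368 - 94} = \left(-229707\right) \left(- \frac{1}{243}\right) + \frac{314264}{274} = \frac{25523}{27} + 314264 \cdot \frac{1}{274} = \frac{25523}{27} + \frac{157132}{137} = \frac{7739215}{3699}$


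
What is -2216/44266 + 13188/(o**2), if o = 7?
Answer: 41690816/154931 ≈ 269.09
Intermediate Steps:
-2216/44266 + 13188/(o**2) = -2216/44266 + 13188/(7**2) = -2216*1/44266 + 13188/49 = -1108/22133 + 13188*(1/49) = -1108/22133 + 1884/7 = 41690816/154931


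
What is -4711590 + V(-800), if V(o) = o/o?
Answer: -4711589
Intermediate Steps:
V(o) = 1
-4711590 + V(-800) = -4711590 + 1 = -4711589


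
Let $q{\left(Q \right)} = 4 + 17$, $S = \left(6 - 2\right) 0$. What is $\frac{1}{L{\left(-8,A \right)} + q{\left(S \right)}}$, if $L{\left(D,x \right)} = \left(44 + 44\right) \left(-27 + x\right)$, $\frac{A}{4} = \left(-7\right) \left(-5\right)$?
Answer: $\frac{1}{9965} \approx 0.00010035$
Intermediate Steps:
$S = 0$ ($S = 4 \cdot 0 = 0$)
$q{\left(Q \right)} = 21$
$A = 140$ ($A = 4 \left(\left(-7\right) \left(-5\right)\right) = 4 \cdot 35 = 140$)
$L{\left(D,x \right)} = -2376 + 88 x$ ($L{\left(D,x \right)} = 88 \left(-27 + x\right) = -2376 + 88 x$)
$\frac{1}{L{\left(-8,A \right)} + q{\left(S \right)}} = \frac{1}{\left(-2376 + 88 \cdot 140\right) + 21} = \frac{1}{\left(-2376 + 12320\right) + 21} = \frac{1}{9944 + 21} = \frac{1}{9965}$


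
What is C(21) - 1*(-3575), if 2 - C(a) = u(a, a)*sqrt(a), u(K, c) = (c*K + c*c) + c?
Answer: 3577 - 903*sqrt(21) ≈ -561.07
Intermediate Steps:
u(K, c) = c + c**2 + K*c (u(K, c) = (K*c + c**2) + c = (c**2 + K*c) + c = c + c**2 + K*c)
C(a) = 2 - a**(3/2)*(1 + 2*a) (C(a) = 2 - a*(1 + a + a)*sqrt(a) = 2 - a*(1 + 2*a)*sqrt(a) = 2 - a**(3/2)*(1 + 2*a))
C(21) - 1*(-3575) = (2 - 21**(3/2)*(1 + 2*21)) - 1*(-3575) = (2 - 21*sqrt(21)*(1 + 42)) + 3575 = (2 - 1*21*sqrt(21)*43) + 3575 = (2 - 903*sqrt(21)) + 3575 = 3577 - 903*sqrt(21)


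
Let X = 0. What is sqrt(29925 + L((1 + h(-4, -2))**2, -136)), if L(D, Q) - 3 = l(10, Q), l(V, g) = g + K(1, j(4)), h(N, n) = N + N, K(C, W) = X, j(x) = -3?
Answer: 28*sqrt(38) ≈ 172.60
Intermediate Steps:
K(C, W) = 0
h(N, n) = 2*N
l(V, g) = g (l(V, g) = g + 0 = g)
L(D, Q) = 3 + Q
sqrt(29925 + L((1 + h(-4, -2))**2, -136)) = sqrt(29925 + (3 - 136)) = sqrt(29925 - 133) = sqrt(29792) = 28*sqrt(38)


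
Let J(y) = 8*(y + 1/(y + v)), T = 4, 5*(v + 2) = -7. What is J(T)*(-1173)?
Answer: -53176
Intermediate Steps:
v = -17/5 (v = -2 + (1/5)*(-7) = -2 - 7/5 = -17/5 ≈ -3.4000)
J(y) = 8*y + 8/(-17/5 + y) (J(y) = 8*(y + 1/(y - 17/5)) = 8*(y + 1/(-17/5 + y)) = 8*y + 8/(-17/5 + y))
J(T)*(-1173) = (8*(5 - 17*4 + 5*4**2)/(-17 + 5*4))*(-1173) = (8*(5 - 68 + 5*16)/(-17 + 20))*(-1173) = (8*(5 - 68 + 80)/3)*(-1173) = (8*(1/3)*17)*(-1173) = (136/3)*(-1173) = -53176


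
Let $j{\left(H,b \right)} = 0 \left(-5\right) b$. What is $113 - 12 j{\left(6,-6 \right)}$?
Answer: $113$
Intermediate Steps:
$j{\left(H,b \right)} = 0$ ($j{\left(H,b \right)} = 0 b = 0$)
$113 - 12 j{\left(6,-6 \right)} = 113 - 0 = 113 + 0 = 113$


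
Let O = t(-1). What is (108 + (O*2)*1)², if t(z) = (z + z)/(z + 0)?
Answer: 12544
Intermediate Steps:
t(z) = 2 (t(z) = (2*z)/z = 2)
O = 2
(108 + (O*2)*1)² = (108 + (2*2)*1)² = (108 + 4*1)² = (108 + 4)² = 112² = 12544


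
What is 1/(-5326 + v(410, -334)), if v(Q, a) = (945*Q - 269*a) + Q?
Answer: 1/472380 ≈ 2.1169e-6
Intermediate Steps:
v(Q, a) = -269*a + 946*Q (v(Q, a) = (-269*a + 945*Q) + Q = -269*a + 946*Q)
1/(-5326 + v(410, -334)) = 1/(-5326 + (-269*(-334) + 946*410)) = 1/(-5326 + (89846 + 387860)) = 1/(-5326 + 477706) = 1/472380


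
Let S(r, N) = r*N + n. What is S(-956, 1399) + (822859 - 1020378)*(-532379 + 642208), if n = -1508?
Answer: -21694653203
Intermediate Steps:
S(r, N) = -1508 + N*r (S(r, N) = r*N - 1508 = N*r - 1508 = -1508 + N*r)
S(-956, 1399) + (822859 - 1020378)*(-532379 + 642208) = (-1508 + 1399*(-956)) + (822859 - 1020378)*(-532379 + 642208) = (-1508 - 1337444) - 197519*109829 = -1338952 - 21693314251 = -21694653203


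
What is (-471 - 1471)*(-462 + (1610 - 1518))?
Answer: 718540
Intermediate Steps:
(-471 - 1471)*(-462 + (1610 - 1518)) = -1942*(-462 + 92) = -1942*(-370) = 718540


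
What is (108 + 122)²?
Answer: 52900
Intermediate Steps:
(108 + 122)² = 230² = 52900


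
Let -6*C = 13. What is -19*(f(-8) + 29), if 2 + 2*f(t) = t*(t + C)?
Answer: -3914/3 ≈ -1304.7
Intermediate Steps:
C = -13/6 (C = -⅙*13 = -13/6 ≈ -2.1667)
f(t) = -1 + t*(-13/6 + t)/2 (f(t) = -1 + (t*(t - 13/6))/2 = -1 + (t*(-13/6 + t))/2 = -1 + t*(-13/6 + t)/2)
-19*(f(-8) + 29) = -19*((-1 + (½)*(-8)² - 13/12*(-8)) + 29) = -19*((-1 + (½)*64 + 26/3) + 29) = -19*((-1 + 32 + 26/3) + 29) = -19*(119/3 + 29) = -19*206/3 = -3914/3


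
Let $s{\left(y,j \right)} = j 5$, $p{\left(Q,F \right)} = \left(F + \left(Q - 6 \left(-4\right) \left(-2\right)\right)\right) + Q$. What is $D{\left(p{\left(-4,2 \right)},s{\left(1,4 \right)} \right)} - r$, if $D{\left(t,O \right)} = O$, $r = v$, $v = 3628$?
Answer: $-3608$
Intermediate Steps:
$p{\left(Q,F \right)} = -48 + F + 2 Q$ ($p{\left(Q,F \right)} = \left(F + \left(Q - \left(-24\right) \left(-2\right)\right)\right) + Q = \left(F + \left(Q - 48\right)\right) + Q = \left(F + \left(-48 + Q\right)\right) + Q = \left(-48 + F + Q\right) + Q = -48 + F + 2 Q$)
$r = 3628$
$s{\left(y,j \right)} = 5 j$
$D{\left(p{\left(-4,2 \right)},s{\left(1,4 \right)} \right)} - r = 5 \cdot 4 - 3628 = 20 - 3628 = -3608$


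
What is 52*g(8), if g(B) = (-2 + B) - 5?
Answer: 52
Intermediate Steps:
g(B) = -7 + B
52*g(8) = 52*(-7 + 8) = 52*1 = 52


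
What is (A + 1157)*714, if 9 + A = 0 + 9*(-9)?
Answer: 761838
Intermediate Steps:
A = -90 (A = -9 + (0 + 9*(-9)) = -9 + (0 - 81) = -9 - 81 = -90)
(A + 1157)*714 = (-90 + 1157)*714 = 1067*714 = 761838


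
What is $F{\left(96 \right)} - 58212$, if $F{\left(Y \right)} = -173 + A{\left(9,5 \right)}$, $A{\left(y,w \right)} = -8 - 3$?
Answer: $-58396$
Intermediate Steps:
$A{\left(y,w \right)} = -11$
$F{\left(Y \right)} = -184$ ($F{\left(Y \right)} = -173 - 11 = -184$)
$F{\left(96 \right)} - 58212 = -184 - 58212 = -58396$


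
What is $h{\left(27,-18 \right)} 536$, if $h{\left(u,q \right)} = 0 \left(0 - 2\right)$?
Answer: $0$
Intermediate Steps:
$h{\left(u,q \right)} = 0$ ($h{\left(u,q \right)} = 0 \left(-2\right) = 0$)
$h{\left(27,-18 \right)} 536 = 0 \cdot 536 = 0$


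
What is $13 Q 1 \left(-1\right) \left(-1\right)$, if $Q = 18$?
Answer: $234$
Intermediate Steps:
$13 Q 1 \left(-1\right) \left(-1\right) = 13 \cdot 18 \cdot 1 \left(-1\right) \left(-1\right) = 234 \left(\left(-1\right) \left(-1\right)\right) = 234 \cdot 1 = 234$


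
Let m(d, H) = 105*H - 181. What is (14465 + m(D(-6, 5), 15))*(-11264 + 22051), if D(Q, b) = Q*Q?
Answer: 171071033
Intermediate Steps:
D(Q, b) = Q**2
m(d, H) = -181 + 105*H
(14465 + m(D(-6, 5), 15))*(-11264 + 22051) = (14465 + (-181 + 105*15))*(-11264 + 22051) = (14465 + (-181 + 1575))*10787 = (14465 + 1394)*10787 = 15859*10787 = 171071033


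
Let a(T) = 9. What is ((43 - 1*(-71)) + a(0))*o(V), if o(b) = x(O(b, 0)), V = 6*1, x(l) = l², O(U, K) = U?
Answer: 4428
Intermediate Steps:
V = 6
o(b) = b²
((43 - 1*(-71)) + a(0))*o(V) = ((43 - 1*(-71)) + 9)*6² = ((43 + 71) + 9)*36 = (114 + 9)*36 = 123*36 = 4428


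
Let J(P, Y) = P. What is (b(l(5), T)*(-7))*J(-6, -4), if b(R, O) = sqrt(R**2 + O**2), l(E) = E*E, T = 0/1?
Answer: 1050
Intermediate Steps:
T = 0 (T = 0*1 = 0)
l(E) = E**2
b(R, O) = sqrt(O**2 + R**2)
(b(l(5), T)*(-7))*J(-6, -4) = (sqrt(0**2 + (5**2)**2)*(-7))*(-6) = (sqrt(0 + 25**2)*(-7))*(-6) = (sqrt(0 + 625)*(-7))*(-6) = (sqrt(625)*(-7))*(-6) = (25*(-7))*(-6) = -175*(-6) = 1050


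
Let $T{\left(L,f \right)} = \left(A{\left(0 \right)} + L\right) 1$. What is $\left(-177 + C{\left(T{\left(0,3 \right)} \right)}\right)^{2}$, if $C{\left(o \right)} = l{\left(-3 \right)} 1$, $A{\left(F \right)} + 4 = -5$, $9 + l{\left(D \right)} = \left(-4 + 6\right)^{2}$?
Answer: $33124$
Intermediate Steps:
$l{\left(D \right)} = -5$ ($l{\left(D \right)} = -9 + \left(-4 + 6\right)^{2} = -9 + 2^{2} = -9 + 4 = -5$)
$A{\left(F \right)} = -9$ ($A{\left(F \right)} = -4 - 5 = -9$)
$T{\left(L,f \right)} = -9 + L$ ($T{\left(L,f \right)} = \left(-9 + L\right) 1 = -9 + L$)
$C{\left(o \right)} = -5$ ($C{\left(o \right)} = \left(-5\right) 1 = -5$)
$\left(-177 + C{\left(T{\left(0,3 \right)} \right)}\right)^{2} = \left(-177 - 5\right)^{2} = \left(-182\right)^{2} = 33124$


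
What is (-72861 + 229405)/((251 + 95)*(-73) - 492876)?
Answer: -78272/259067 ≈ -0.30213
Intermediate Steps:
(-72861 + 229405)/((251 + 95)*(-73) - 492876) = 156544/(346*(-73) - 492876) = 156544/(-25258 - 492876) = 156544/(-518134) = 156544*(-1/518134) = -78272/259067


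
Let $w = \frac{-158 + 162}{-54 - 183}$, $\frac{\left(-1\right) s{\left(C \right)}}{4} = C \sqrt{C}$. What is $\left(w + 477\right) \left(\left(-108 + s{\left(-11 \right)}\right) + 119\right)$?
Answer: $\frac{1243495}{237} + \frac{4973980 i \sqrt{11}}{237} \approx 5246.8 + 69607.0 i$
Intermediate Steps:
$s{\left(C \right)} = - 4 C^{\frac{3}{2}}$ ($s{\left(C \right)} = - 4 C \sqrt{C} = - 4 C^{\frac{3}{2}}$)
$w = - \frac{4}{237}$ ($w = \frac{4}{-237} = 4 \left(- \frac{1}{237}\right) = - \frac{4}{237} \approx -0.016878$)
$\left(w + 477\right) \left(\left(-108 + s{\left(-11 \right)}\right) + 119\right) = \left(- \frac{4}{237} + 477\right) \left(\left(-108 - 4 \left(-11\right)^{\frac{3}{2}}\right) + 119\right) = \frac{113045 \left(\left(-108 - 4 \left(- 11 i \sqrt{11}\right)\right) + 119\right)}{237} = \frac{113045 \left(\left(-108 + 44 i \sqrt{11}\right) + 119\right)}{237} = \frac{113045 \left(11 + 44 i \sqrt{11}\right)}{237} = \frac{1243495}{237} + \frac{4973980 i \sqrt{11}}{237}$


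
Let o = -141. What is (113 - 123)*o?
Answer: 1410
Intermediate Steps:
(113 - 123)*o = (113 - 123)*(-141) = -10*(-141) = 1410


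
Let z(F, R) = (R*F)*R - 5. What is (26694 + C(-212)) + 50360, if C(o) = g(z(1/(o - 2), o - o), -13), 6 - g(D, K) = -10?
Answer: 77070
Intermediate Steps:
z(F, R) = -5 + F*R**2 (z(F, R) = (F*R)*R - 5 = F*R**2 - 5 = -5 + F*R**2)
g(D, K) = 16 (g(D, K) = 6 - 1*(-10) = 6 + 10 = 16)
C(o) = 16
(26694 + C(-212)) + 50360 = (26694 + 16) + 50360 = 26710 + 50360 = 77070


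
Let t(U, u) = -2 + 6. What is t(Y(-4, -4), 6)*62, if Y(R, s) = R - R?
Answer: 248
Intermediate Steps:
Y(R, s) = 0
t(U, u) = 4
t(Y(-4, -4), 6)*62 = 4*62 = 248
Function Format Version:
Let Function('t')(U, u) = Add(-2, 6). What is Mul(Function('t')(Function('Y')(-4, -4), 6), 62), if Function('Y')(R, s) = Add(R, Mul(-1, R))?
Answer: 248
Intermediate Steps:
Function('Y')(R, s) = 0
Function('t')(U, u) = 4
Mul(Function('t')(Function('Y')(-4, -4), 6), 62) = Mul(4, 62) = 248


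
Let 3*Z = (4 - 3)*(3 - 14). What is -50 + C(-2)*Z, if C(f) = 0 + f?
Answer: -128/3 ≈ -42.667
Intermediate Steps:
C(f) = f
Z = -11/3 (Z = ((4 - 3)*(3 - 14))/3 = (1*(-11))/3 = (1/3)*(-11) = -11/3 ≈ -3.6667)
-50 + C(-2)*Z = -50 - 2*(-11/3) = -50 + 22/3 = -128/3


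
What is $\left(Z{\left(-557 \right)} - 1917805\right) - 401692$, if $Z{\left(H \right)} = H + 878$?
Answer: $-2319176$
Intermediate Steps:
$Z{\left(H \right)} = 878 + H$
$\left(Z{\left(-557 \right)} - 1917805\right) - 401692 = \left(\left(878 - 557\right) - 1917805\right) - 401692 = \left(321 - 1917805\right) - 401692 = -1917484 - 401692 = -2319176$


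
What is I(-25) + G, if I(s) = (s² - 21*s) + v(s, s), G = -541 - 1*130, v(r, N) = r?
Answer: 454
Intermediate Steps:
G = -671 (G = -541 - 130 = -671)
I(s) = s² - 20*s (I(s) = (s² - 21*s) + s = s² - 20*s)
I(-25) + G = -25*(-20 - 25) - 671 = -25*(-45) - 671 = 1125 - 671 = 454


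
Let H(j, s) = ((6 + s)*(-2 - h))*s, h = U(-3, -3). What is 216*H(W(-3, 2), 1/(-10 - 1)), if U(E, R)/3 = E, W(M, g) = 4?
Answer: -98280/121 ≈ -812.23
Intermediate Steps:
U(E, R) = 3*E
h = -9 (h = 3*(-3) = -9)
H(j, s) = s*(42 + 7*s) (H(j, s) = ((6 + s)*(-2 - 1*(-9)))*s = ((6 + s)*(-2 + 9))*s = ((6 + s)*7)*s = (42 + 7*s)*s = s*(42 + 7*s))
216*H(W(-3, 2), 1/(-10 - 1)) = 216*(7*(6 + 1/(-10 - 1))/(-10 - 1)) = 216*(7*(6 + 1/(-11))/(-11)) = 216*(7*(-1/11)*(6 - 1/11)) = 216*(7*(-1/11)*(65/11)) = 216*(-455/121) = -98280/121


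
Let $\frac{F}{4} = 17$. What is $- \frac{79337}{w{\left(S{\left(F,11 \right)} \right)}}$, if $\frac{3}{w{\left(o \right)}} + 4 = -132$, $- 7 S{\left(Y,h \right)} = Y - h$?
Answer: $\frac{10789832}{3} \approx 3.5966 \cdot 10^{6}$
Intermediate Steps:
$F = 68$ ($F = 4 \cdot 17 = 68$)
$S{\left(Y,h \right)} = - \frac{Y}{7} + \frac{h}{7}$ ($S{\left(Y,h \right)} = - \frac{Y - h}{7} = - \frac{Y}{7} + \frac{h}{7}$)
$w{\left(o \right)} = - \frac{3}{136}$ ($w{\left(o \right)} = \frac{3}{-4 - 132} = \frac{3}{-136} = 3 \left(- \frac{1}{136}\right) = - \frac{3}{136}$)
$- \frac{79337}{w{\left(S{\left(F,11 \right)} \right)}} = - \frac{79337}{- \frac{3}{136}} = \left(-79337\right) \left(- \frac{136}{3}\right) = \frac{10789832}{3}$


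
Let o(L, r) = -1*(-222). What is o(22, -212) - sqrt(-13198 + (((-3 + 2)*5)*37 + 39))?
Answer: 222 - 4*I*sqrt(834) ≈ 222.0 - 115.52*I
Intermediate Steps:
o(L, r) = 222
o(22, -212) - sqrt(-13198 + (((-3 + 2)*5)*37 + 39)) = 222 - sqrt(-13198 + (((-3 + 2)*5)*37 + 39)) = 222 - sqrt(-13198 + (-1*5*37 + 39)) = 222 - sqrt(-13198 + (-5*37 + 39)) = 222 - sqrt(-13198 + (-185 + 39)) = 222 - sqrt(-13198 - 146) = 222 - sqrt(-13344) = 222 - 4*I*sqrt(834)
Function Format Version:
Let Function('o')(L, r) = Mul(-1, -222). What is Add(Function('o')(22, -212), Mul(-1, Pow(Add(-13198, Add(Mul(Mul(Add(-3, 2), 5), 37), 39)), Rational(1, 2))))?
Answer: Add(222, Mul(-4, I, Pow(834, Rational(1, 2)))) ≈ Add(222.00, Mul(-115.52, I))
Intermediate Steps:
Function('o')(L, r) = 222
Add(Function('o')(22, -212), Mul(-1, Pow(Add(-13198, Add(Mul(Mul(Add(-3, 2), 5), 37), 39)), Rational(1, 2)))) = Add(222, Mul(-1, Pow(Add(-13198, Add(Mul(Mul(Add(-3, 2), 5), 37), 39)), Rational(1, 2)))) = Add(222, Mul(-1, Pow(Add(-13198, Add(Mul(Mul(-1, 5), 37), 39)), Rational(1, 2)))) = Add(222, Mul(-1, Pow(Add(-13198, Add(Mul(-5, 37), 39)), Rational(1, 2)))) = Add(222, Mul(-1, Pow(Add(-13198, Add(-185, 39)), Rational(1, 2)))) = Add(222, Mul(-1, Pow(Add(-13198, -146), Rational(1, 2)))) = Add(222, Mul(-1, Pow(-13344, Rational(1, 2)))) = Add(222, Mul(-1, Mul(4, I, Pow(834, Rational(1, 2))))) = Add(222, Mul(-4, I, Pow(834, Rational(1, 2))))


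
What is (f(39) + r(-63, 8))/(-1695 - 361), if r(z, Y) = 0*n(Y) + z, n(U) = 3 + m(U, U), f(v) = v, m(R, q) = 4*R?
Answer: 3/257 ≈ 0.011673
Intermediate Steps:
n(U) = 3 + 4*U
r(z, Y) = z (r(z, Y) = 0*(3 + 4*Y) + z = 0 + z = z)
(f(39) + r(-63, 8))/(-1695 - 361) = (39 - 63)/(-1695 - 361) = -24/(-2056) = -24*(-1/2056) = 3/257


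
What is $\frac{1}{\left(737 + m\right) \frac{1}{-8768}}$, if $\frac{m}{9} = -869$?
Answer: $\frac{2192}{1771} \approx 1.2377$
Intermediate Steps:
$m = -7821$ ($m = 9 \left(-869\right) = -7821$)
$\frac{1}{\left(737 + m\right) \frac{1}{-8768}} = \frac{1}{\left(737 - 7821\right) \frac{1}{-8768}} = \frac{1}{\left(-7084\right) \left(- \frac{1}{8768}\right)} = \left(- \frac{1}{7084}\right) \left(-8768\right) = \frac{2192}{1771}$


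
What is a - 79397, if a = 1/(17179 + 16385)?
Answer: -2664880907/33564 ≈ -79397.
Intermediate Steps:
a = 1/33564 ≈ 2.9794e-5
a - 79397 = 1/33564 - 79397 = -2664880907/33564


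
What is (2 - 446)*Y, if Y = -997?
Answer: 442668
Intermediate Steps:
(2 - 446)*Y = (2 - 446)*(-997) = -444*(-997) = 442668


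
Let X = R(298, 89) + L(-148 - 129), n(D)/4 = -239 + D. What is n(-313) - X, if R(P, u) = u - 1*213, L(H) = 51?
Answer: -2135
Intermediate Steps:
n(D) = -956 + 4*D (n(D) = 4*(-239 + D) = -956 + 4*D)
R(P, u) = -213 + u (R(P, u) = u - 213 = -213 + u)
X = -73 (X = (-213 + 89) + 51 = -124 + 51 = -73)
n(-313) - X = (-956 + 4*(-313)) - 1*(-73) = (-956 - 1252) + 73 = -2208 + 73 = -2135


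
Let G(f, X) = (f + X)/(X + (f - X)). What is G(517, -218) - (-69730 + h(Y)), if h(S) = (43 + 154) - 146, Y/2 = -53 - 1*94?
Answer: 36024342/517 ≈ 69680.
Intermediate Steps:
G(f, X) = (X + f)/f
Y = -294 (Y = 2*(-53 - 1*94) = 2*(-53 - 94) = 2*(-147) = -294)
h(S) = 51 (h(S) = 197 - 146 = 51)
G(517, -218) - (-69730 + h(Y)) = (-218 + 517)/517 - (-69730 + 51) = (1/517)*299 - 1*(-69679) = 299/517 + 69679 = 36024342/517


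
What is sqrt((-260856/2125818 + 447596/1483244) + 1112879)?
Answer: 2*sqrt(533581045384798214971821129)/43793149911 ≈ 1054.9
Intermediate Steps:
sqrt((-260856/2125818 + 447596/1483244) + 1112879) = sqrt((-260856*1/2125818 + 447596*(1/1483244)) + 1112879) = sqrt((-14492/118101 + 111899/370811) + 1112879) = sqrt(7841590787/43793149911 + 1112879) = sqrt(48736484721394556/43793149911) = 2*sqrt(533581045384798214971821129)/43793149911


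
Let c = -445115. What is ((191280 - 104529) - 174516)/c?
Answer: 17553/89023 ≈ 0.19717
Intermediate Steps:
((191280 - 104529) - 174516)/c = ((191280 - 104529) - 174516)/(-445115) = (86751 - 174516)*(-1/445115) = -87765*(-1/445115) = 17553/89023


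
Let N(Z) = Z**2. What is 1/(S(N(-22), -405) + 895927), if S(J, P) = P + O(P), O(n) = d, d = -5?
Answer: 1/895517 ≈ 1.1167e-6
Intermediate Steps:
O(n) = -5
S(J, P) = -5 + P (S(J, P) = P - 5 = -5 + P)
1/(S(N(-22), -405) + 895927) = 1/((-5 - 405) + 895927) = 1/(-410 + 895927) = 1/895517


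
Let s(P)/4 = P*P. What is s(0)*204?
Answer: 0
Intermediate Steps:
s(P) = 4*P² (s(P) = 4*(P*P) = 4*P²)
s(0)*204 = (4*0²)*204 = (4*0)*204 = 0*204 = 0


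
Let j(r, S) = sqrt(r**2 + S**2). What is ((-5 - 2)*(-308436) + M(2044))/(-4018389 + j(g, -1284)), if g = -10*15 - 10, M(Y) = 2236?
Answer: -8684895925032/16147448481065 - 8645152*sqrt(104641)/16147448481065 ≈ -0.53802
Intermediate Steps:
g = -160 (g = -150 - 10 = -160)
j(r, S) = sqrt(S**2 + r**2)
((-5 - 2)*(-308436) + M(2044))/(-4018389 + j(g, -1284)) = ((-5 - 2)*(-308436) + 2236)/(-4018389 + sqrt((-1284)**2 + (-160)**2)) = (-7*(-308436) + 2236)/(-4018389 + sqrt(1648656 + 25600)) = (2159052 + 2236)/(-4018389 + sqrt(1674256)) = 2161288/(-4018389 + 4*sqrt(104641))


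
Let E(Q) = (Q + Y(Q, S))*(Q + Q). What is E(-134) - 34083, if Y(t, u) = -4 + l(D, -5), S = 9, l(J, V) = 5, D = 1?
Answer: 1561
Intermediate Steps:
Y(t, u) = 1 (Y(t, u) = -4 + 5 = 1)
E(Q) = 2*Q*(1 + Q) (E(Q) = (Q + 1)*(Q + Q) = (1 + Q)*(2*Q) = 2*Q*(1 + Q))
E(-134) - 34083 = 2*(-134)*(1 - 134) - 34083 = 2*(-134)*(-133) - 34083 = 35644 - 34083 = 1561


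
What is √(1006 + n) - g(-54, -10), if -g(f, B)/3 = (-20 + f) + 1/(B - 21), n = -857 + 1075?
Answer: -6885/31 + 6*√34 ≈ -187.11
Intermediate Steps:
n = 218
g(f, B) = 60 - 3*f - 3/(-21 + B) (g(f, B) = -3*((-20 + f) + 1/(B - 21)) = -3*((-20 + f) + 1/(-21 + B)) = -3*(-20 + f + 1/(-21 + B)) = 60 - 3*f - 3/(-21 + B))
√(1006 + n) - g(-54, -10) = √(1006 + 218) - 3*(-421 + 20*(-10) + 21*(-54) - 1*(-10)*(-54))/(-21 - 10) = √1224 - 3*(-421 - 200 - 1134 - 540)/(-31) = 6*√34 - 3*(-1)*(-2295)/31 = 6*√34 - 1*6885/31 = 6*√34 - 6885/31 = -6885/31 + 6*√34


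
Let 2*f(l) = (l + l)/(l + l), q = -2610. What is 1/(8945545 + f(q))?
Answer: 2/17891091 ≈ 1.1179e-7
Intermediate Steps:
f(l) = ½ (f(l) = ((l + l)/(l + l))/2 = ((2*l)/((2*l)))/2 = ((2*l)*(1/(2*l)))/2 = (½)*1 = ½)
1/(8945545 + f(q)) = 1/(8945545 + ½) = 1/(17891091/2) = 2/17891091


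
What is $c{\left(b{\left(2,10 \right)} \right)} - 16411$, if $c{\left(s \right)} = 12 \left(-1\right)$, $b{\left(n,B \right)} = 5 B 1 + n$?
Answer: $-16423$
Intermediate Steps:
$b{\left(n,B \right)} = n + 5 B$ ($b{\left(n,B \right)} = 5 B + n = n + 5 B$)
$c{\left(s \right)} = -12$
$c{\left(b{\left(2,10 \right)} \right)} - 16411 = -12 - 16411 = -16423$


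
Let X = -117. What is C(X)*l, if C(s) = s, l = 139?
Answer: -16263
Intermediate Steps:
C(X)*l = -117*139 = -16263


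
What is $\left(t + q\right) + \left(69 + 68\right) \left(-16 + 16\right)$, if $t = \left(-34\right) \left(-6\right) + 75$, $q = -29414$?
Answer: $-29135$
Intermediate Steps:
$t = 279$ ($t = 204 + 75 = 279$)
$\left(t + q\right) + \left(69 + 68\right) \left(-16 + 16\right) = \left(279 - 29414\right) + \left(69 + 68\right) \left(-16 + 16\right) = -29135 + 137 \cdot 0 = -29135 + 0 = -29135$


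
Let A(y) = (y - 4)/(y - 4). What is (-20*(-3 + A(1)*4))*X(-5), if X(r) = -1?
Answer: 20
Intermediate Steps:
A(y) = 1 (A(y) = (-4 + y)/(-4 + y) = 1)
(-20*(-3 + A(1)*4))*X(-5) = -20*(-3 + 1*4)*(-1) = -20*(-3 + 4)*(-1) = -20*1*(-1) = -20*(-1) = 20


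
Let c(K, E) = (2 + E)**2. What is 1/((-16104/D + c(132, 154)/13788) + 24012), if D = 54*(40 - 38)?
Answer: 3447/82261462 ≈ 4.1903e-5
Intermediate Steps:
D = 108 (D = 54*2 = 108)
1/((-16104/D + c(132, 154)/13788) + 24012) = 1/((-16104/108 + (2 + 154)**2/13788) + 24012) = 1/((-16104*1/108 + 156**2*(1/13788)) + 24012) = 1/((-1342/9 + 24336*(1/13788)) + 24012) = 1/((-1342/9 + 676/383) + 24012) = 1/(-507902/3447 + 24012) = 1/(82261462/3447) = 3447/82261462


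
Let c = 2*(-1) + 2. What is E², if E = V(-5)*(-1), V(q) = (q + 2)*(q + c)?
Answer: 225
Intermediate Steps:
c = 0 (c = -2 + 2 = 0)
V(q) = q*(2 + q) (V(q) = (q + 2)*(q + 0) = (2 + q)*q = q*(2 + q))
E = -15 (E = -5*(2 - 5)*(-1) = -5*(-3)*(-1) = 15*(-1) = -15)
E² = (-15)² = 225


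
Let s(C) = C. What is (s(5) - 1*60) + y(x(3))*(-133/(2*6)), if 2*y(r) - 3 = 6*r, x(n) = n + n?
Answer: -2169/8 ≈ -271.13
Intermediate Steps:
x(n) = 2*n
y(r) = 3/2 + 3*r (y(r) = 3/2 + (6*r)/2 = 3/2 + 3*r)
(s(5) - 1*60) + y(x(3))*(-133/(2*6)) = (5 - 1*60) + (3/2 + 3*(2*3))*(-133/(2*6)) = (5 - 60) + (3/2 + 3*6)*(-133/12) = -55 + (3/2 + 18)*(-133*1/12) = -55 + (39/2)*(-133/12) = -55 - 1729/8 = -2169/8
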